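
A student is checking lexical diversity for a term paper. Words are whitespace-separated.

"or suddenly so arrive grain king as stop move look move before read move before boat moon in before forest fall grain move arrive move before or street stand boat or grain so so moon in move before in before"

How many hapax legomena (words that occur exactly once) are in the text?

Frequencies: move:6, before:6, or:3, so:3, grain:3, in:3, arrive:2, boat:2, moon:2, suddenly:1, king:1, as:1, stop:1, look:1, read:1, forest:1, fall:1, street:1, stand:1
Hapax (freq=1): as, fall, forest, king, look, read, stand, stop, street, suddenly

10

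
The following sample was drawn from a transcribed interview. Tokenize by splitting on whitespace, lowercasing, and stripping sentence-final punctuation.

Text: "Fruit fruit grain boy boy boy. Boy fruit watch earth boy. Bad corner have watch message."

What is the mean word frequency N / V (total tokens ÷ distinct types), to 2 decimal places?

N = 16 tokens, V = 9 types.
Mean frequency = N / V = 16 / 9 = 1.78

1.78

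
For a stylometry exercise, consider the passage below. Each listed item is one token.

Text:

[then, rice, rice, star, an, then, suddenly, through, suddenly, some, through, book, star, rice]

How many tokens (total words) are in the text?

Tokens: then, rice, rice, star, an, then, suddenly, through, suddenly, some, through, book, star, rice
N = 14

14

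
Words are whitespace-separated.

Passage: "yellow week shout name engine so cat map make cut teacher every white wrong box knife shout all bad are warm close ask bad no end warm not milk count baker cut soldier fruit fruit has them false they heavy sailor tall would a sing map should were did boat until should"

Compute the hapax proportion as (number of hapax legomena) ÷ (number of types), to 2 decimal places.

Frequencies: shout:2, map:2, cut:2, bad:2, warm:2, fruit:2, should:2, yellow:1, week:1, name:1, engine:1, so:1, cat:1, make:1, teacher:1, every:1, white:1, wrong:1, box:1, knife:1, … (25 more, each freq 1)
Hapax count = 38; type count = 45.
Ratio = 38 / 45 = 0.84

0.84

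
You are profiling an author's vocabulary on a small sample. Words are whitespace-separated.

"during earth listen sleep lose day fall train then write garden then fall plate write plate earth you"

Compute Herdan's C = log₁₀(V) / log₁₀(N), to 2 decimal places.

0.89

N = 18, V = 13.
log₁₀(V) = 1.113943, log₁₀(N) = 1.255273
C = 1.113943 / 1.255273 = 0.89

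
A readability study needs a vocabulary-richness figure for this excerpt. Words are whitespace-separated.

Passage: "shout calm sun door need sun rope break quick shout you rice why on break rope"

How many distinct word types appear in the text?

12

Distinct types: {break, calm, door, need, on, quick, rice, rope, shout, sun, why, you}
V = 12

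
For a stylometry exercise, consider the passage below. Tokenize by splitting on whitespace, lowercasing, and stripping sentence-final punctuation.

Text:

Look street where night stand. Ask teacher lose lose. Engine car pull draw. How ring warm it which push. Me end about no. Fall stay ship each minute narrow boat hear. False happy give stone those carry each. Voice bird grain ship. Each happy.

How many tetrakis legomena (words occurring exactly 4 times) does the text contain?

0

Frequencies: each:3, lose:2, ship:2, happy:2, look:1, street:1, where:1, night:1, stand:1, ask:1, teacher:1, engine:1, car:1, pull:1, draw:1, how:1, ring:1, warm:1, it:1, which:1, … (19 more, each freq 1)
Words with frequency 4: (none)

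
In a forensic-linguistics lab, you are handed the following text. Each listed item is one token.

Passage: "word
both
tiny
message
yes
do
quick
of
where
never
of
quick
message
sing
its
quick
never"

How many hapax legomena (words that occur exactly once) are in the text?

8

Frequencies: quick:3, message:2, of:2, never:2, word:1, both:1, tiny:1, yes:1, do:1, where:1, sing:1, its:1
Hapax (freq=1): both, do, its, sing, tiny, where, word, yes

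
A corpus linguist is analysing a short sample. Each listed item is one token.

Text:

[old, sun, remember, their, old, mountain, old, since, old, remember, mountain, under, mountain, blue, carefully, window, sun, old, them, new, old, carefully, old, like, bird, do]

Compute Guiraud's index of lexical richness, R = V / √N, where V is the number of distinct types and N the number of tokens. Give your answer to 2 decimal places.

N = 26, V = 15.
√N = 5.099020
R = 15 / 5.099020 = 2.94

2.94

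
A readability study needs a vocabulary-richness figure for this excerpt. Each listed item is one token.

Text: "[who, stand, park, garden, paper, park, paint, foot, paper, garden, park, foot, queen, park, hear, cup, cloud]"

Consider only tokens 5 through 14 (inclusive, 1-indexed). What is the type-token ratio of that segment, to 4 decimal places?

Segment tokens 5–14: paper, park, paint, foot, paper, garden, park, foot, queen, park
Segment N = 10, segment V = 6.
TTR = 6 / 10 = 0.6000

0.6000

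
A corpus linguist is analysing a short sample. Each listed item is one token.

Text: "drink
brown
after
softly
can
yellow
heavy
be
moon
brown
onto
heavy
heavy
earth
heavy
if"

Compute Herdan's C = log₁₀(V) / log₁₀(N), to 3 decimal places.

N = 16, V = 12.
log₁₀(V) = 1.079181, log₁₀(N) = 1.204120
C = 1.079181 / 1.204120 = 0.896

0.896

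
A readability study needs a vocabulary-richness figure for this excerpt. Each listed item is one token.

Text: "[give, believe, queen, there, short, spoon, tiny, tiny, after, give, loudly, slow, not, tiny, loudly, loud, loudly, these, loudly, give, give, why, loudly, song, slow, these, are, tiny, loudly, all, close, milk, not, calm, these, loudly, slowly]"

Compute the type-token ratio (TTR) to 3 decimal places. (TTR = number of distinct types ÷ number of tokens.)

N = 37 tokens, V = 21 types.
TTR = V / N = 21 / 37 = 0.568

0.568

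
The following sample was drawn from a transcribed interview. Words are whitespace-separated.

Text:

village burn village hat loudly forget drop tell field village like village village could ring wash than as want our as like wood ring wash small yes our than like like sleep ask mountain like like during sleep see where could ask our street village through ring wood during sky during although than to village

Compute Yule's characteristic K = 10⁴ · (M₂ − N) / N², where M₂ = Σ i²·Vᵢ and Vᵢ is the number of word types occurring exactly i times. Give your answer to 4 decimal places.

357.0248

Frequencies: village:7, like:6, ring:3, than:3, our:3, during:3, could:2, wash:2, as:2, wood:2, sleep:2, ask:2, burn:1, hat:1, loudly:1, forget:1, drop:1, tell:1, field:1, want:1, … (10 more, each freq 1)
N = 55. Frequency spectrum: V_1=18, V_2=6, V_3=4, V_6=1, V_7=1
M₂ = 1²·18 + 2²·6 + 3²·4 + 6²·1 + 7²·1 = 163
K = 10000 × (163 − 55) / 55² = 357.0248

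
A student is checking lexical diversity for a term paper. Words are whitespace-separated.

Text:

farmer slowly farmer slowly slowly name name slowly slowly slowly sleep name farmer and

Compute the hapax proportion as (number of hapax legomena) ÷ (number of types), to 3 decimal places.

Frequencies: slowly:6, farmer:3, name:3, sleep:1, and:1
Hapax count = 2; type count = 5.
Ratio = 2 / 5 = 0.400

0.400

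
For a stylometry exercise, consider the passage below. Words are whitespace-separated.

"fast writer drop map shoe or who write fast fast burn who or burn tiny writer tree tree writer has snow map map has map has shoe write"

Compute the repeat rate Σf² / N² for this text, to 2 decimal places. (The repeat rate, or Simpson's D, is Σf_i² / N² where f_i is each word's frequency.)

Frequencies: map:4, fast:3, writer:3, has:3, shoe:2, or:2, who:2, write:2, burn:2, tree:2, drop:1, tiny:1, snow:1
Σf² = 70; N² = 784
Repeat rate = 70 / 784 = 0.09

0.09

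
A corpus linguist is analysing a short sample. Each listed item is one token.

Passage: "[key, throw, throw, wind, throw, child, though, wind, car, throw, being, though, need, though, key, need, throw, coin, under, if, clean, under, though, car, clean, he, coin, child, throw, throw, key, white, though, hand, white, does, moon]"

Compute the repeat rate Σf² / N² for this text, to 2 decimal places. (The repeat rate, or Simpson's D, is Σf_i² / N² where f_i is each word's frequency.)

Frequencies: throw:7, though:5, key:3, wind:2, child:2, car:2, need:2, coin:2, under:2, clean:2, white:2, being:1, if:1, he:1, hand:1, does:1, moon:1
Σf² = 121; N² = 1369
Repeat rate = 121 / 1369 = 0.09

0.09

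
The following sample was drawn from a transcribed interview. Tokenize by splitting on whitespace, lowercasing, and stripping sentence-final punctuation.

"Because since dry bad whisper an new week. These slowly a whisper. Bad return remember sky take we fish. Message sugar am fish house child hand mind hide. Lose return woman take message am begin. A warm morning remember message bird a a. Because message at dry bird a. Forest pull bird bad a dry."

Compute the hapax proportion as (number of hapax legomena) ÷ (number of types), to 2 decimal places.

Frequencies: a:6, message:4, dry:3, bad:3, bird:3, because:2, whisper:2, return:2, remember:2, take:2, fish:2, am:2, since:1, an:1, new:1, week:1, these:1, slowly:1, sky:1, we:1, … (14 more, each freq 1)
Hapax count = 22; type count = 34.
Ratio = 22 / 34 = 0.65

0.65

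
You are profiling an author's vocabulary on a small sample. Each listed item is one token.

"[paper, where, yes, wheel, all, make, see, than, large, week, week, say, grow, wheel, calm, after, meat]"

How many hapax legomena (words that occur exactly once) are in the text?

Frequencies: wheel:2, week:2, paper:1, where:1, yes:1, all:1, make:1, see:1, than:1, large:1, say:1, grow:1, calm:1, after:1, meat:1
Hapax (freq=1): after, all, calm, grow, large, make, meat, paper, say, see, than, where, yes

13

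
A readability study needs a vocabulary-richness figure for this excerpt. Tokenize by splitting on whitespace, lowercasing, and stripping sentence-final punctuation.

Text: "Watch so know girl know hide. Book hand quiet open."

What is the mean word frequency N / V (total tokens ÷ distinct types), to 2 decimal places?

1.11

N = 10 tokens, V = 9 types.
Mean frequency = N / V = 10 / 9 = 1.11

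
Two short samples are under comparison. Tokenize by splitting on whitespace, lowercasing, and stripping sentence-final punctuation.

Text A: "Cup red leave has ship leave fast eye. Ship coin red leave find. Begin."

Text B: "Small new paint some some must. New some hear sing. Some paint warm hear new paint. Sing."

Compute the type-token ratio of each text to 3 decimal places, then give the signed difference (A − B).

0.243

TTR(A) = 10/14 = 0.714
TTR(B) = 8/17 = 0.471
Difference = 0.714 − 0.471 = 0.243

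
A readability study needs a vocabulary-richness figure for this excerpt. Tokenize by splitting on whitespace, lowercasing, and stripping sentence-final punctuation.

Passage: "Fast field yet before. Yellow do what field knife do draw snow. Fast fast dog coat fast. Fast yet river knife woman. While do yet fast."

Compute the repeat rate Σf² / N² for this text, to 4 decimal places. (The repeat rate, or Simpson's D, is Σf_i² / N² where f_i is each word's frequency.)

0.1065

Frequencies: fast:6, yet:3, do:3, field:2, knife:2, before:1, yellow:1, what:1, draw:1, snow:1, dog:1, coat:1, river:1, woman:1, while:1
Σf² = 72; N² = 676
Repeat rate = 72 / 676 = 0.1065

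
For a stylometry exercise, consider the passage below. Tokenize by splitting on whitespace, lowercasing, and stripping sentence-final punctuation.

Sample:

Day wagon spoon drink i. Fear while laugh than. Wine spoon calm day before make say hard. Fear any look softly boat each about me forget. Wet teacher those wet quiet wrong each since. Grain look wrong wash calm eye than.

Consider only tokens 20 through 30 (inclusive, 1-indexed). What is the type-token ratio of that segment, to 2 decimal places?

Segment tokens 20–30: look, softly, boat, each, about, me, forget, wet, teacher, those, wet
Segment N = 11, segment V = 10.
TTR = 10 / 11 = 0.91

0.91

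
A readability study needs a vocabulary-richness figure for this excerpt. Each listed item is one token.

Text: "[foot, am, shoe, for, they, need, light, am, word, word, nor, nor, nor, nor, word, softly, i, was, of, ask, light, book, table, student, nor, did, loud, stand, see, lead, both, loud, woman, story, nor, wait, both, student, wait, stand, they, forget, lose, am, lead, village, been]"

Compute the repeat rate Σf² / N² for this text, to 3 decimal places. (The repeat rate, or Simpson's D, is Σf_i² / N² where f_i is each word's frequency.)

Frequencies: nor:6, am:3, word:3, they:2, light:2, student:2, loud:2, stand:2, lead:2, both:2, wait:2, foot:1, shoe:1, for:1, need:1, softly:1, i:1, was:1, of:1, ask:1, … (10 more, each freq 1)
Σf² = 105; N² = 2209
Repeat rate = 105 / 2209 = 0.048

0.048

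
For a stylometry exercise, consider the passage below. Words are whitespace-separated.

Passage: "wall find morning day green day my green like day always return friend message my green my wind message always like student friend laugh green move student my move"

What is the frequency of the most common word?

4

Frequencies: green:4, my:4, day:3, like:2, always:2, friend:2, message:2, student:2, move:2, wall:1, find:1, morning:1, return:1, wind:1, laugh:1
Most common: 'green' with frequency 4.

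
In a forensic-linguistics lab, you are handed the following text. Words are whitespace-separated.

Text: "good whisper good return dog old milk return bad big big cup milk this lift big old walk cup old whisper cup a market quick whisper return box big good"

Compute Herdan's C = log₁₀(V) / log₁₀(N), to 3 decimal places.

0.815

N = 30, V = 16.
log₁₀(V) = 1.204120, log₁₀(N) = 1.477121
C = 1.204120 / 1.477121 = 0.815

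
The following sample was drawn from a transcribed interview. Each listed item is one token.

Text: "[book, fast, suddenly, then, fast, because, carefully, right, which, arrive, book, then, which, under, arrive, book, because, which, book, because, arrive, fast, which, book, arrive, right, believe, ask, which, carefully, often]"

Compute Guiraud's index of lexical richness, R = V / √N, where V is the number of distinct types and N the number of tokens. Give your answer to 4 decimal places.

2.3349

N = 31, V = 13.
√N = 5.567764
R = 13 / 5.567764 = 2.3349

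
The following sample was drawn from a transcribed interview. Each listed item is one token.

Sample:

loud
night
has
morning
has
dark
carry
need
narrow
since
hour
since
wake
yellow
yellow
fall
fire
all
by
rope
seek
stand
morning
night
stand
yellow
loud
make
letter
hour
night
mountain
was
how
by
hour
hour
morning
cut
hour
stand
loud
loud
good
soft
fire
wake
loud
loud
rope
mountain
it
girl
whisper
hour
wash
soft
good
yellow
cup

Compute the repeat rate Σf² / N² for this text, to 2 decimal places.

Frequencies: loud:6, hour:6, yellow:4, night:3, morning:3, stand:3, has:2, since:2, wake:2, fire:2, by:2, rope:2, mountain:2, good:2, soft:2, dark:1, carry:1, need:1, narrow:1, fall:1, … (12 more, each freq 1)
Σf² = 168; N² = 3600
Repeat rate = 168 / 3600 = 0.05

0.05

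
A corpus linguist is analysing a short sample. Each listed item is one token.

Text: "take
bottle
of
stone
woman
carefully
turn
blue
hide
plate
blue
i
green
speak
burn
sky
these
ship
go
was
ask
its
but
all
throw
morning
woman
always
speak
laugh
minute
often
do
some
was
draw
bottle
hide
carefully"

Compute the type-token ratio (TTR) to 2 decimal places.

N = 39 tokens, V = 32 types.
TTR = V / N = 32 / 39 = 0.82

0.82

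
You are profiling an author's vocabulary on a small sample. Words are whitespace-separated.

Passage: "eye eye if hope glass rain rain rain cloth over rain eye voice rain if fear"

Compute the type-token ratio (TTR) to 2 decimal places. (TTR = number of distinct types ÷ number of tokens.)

N = 16 tokens, V = 9 types.
TTR = V / N = 9 / 16 = 0.56

0.56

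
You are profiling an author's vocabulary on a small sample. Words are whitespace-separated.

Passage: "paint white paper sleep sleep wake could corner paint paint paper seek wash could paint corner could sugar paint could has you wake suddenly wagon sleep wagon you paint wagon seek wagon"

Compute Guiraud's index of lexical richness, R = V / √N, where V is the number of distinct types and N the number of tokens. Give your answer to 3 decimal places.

N = 32, V = 14.
√N = 5.656854
R = 14 / 5.656854 = 2.475

2.475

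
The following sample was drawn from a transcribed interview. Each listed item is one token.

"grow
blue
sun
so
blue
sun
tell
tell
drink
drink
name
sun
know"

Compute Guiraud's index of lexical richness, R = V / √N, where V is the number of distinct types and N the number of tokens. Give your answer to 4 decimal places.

2.2188

N = 13, V = 8.
√N = 3.605551
R = 8 / 3.605551 = 2.2188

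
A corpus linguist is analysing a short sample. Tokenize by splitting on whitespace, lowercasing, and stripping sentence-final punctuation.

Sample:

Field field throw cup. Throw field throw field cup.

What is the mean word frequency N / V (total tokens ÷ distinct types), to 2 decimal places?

N = 9 tokens, V = 3 types.
Mean frequency = N / V = 9 / 3 = 3.00

3.00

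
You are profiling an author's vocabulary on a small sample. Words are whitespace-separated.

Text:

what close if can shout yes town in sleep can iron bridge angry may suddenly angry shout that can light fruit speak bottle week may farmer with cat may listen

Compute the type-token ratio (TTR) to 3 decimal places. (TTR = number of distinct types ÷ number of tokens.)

N = 30 tokens, V = 24 types.
TTR = V / N = 24 / 30 = 0.800

0.800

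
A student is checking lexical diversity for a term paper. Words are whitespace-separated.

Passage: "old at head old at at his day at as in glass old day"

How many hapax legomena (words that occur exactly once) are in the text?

5

Frequencies: at:4, old:3, day:2, head:1, his:1, as:1, in:1, glass:1
Hapax (freq=1): as, glass, head, his, in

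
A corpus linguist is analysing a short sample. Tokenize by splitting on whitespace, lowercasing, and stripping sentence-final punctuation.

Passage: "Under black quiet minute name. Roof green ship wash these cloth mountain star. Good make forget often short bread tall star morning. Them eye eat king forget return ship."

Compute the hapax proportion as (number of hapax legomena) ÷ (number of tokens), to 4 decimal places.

0.7931

Frequencies: ship:2, star:2, forget:2, under:1, black:1, quiet:1, minute:1, name:1, roof:1, green:1, wash:1, these:1, cloth:1, mountain:1, good:1, make:1, often:1, short:1, bread:1, tall:1, … (6 more, each freq 1)
Hapax count = 23; token count = 29.
Ratio = 23 / 29 = 0.7931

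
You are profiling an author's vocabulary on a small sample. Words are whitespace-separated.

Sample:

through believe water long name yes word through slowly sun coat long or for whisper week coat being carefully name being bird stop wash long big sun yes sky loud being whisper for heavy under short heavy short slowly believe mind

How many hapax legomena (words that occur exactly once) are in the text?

13

Frequencies: long:3, being:3, through:2, believe:2, name:2, yes:2, slowly:2, sun:2, coat:2, for:2, whisper:2, heavy:2, short:2, water:1, word:1, or:1, week:1, carefully:1, bird:1, stop:1, … (6 more, each freq 1)
Hapax (freq=1): big, bird, carefully, loud, mind, or, sky, stop, under, wash, water, week, word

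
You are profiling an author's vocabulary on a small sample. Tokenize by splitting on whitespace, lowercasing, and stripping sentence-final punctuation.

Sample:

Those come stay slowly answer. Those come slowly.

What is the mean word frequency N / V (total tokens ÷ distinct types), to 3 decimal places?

N = 8 tokens, V = 5 types.
Mean frequency = N / V = 8 / 5 = 1.600

1.600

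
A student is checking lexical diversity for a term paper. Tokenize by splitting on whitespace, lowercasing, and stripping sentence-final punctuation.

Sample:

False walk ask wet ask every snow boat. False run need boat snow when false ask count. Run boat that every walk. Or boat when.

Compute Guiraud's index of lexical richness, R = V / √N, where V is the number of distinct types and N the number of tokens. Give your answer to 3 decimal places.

N = 25, V = 13.
√N = 5.000000
R = 13 / 5.000000 = 2.600

2.600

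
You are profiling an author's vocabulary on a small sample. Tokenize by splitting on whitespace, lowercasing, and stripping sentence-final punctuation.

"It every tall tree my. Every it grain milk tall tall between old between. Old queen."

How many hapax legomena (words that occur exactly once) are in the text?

5

Frequencies: tall:3, it:2, every:2, between:2, old:2, tree:1, my:1, grain:1, milk:1, queen:1
Hapax (freq=1): grain, milk, my, queen, tree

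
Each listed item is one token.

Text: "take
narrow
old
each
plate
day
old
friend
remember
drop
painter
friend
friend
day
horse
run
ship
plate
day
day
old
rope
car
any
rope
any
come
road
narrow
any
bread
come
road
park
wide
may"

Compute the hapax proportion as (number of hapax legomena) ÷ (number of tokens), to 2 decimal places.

0.36

Frequencies: day:4, old:3, friend:3, any:3, narrow:2, plate:2, rope:2, come:2, road:2, take:1, each:1, remember:1, drop:1, painter:1, horse:1, run:1, ship:1, car:1, bread:1, park:1, … (2 more, each freq 1)
Hapax count = 13; token count = 36.
Ratio = 13 / 36 = 0.36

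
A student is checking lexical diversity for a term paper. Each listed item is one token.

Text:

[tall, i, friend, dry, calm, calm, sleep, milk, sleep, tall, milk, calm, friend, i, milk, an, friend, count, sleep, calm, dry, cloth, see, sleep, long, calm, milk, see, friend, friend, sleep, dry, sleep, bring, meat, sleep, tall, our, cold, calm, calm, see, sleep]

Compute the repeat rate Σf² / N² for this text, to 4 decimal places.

Frequencies: sleep:8, calm:7, friend:5, milk:4, tall:3, dry:3, see:3, i:2, an:1, count:1, cloth:1, long:1, bring:1, meat:1, our:1, cold:1
Σf² = 193; N² = 1849
Repeat rate = 193 / 1849 = 0.1044

0.1044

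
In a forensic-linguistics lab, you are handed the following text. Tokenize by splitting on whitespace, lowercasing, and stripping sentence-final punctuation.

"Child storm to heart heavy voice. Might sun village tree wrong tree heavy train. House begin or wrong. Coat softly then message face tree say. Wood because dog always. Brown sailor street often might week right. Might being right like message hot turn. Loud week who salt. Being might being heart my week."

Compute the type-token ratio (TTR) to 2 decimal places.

0.74

N = 53 tokens, V = 39 types.
TTR = V / N = 39 / 53 = 0.74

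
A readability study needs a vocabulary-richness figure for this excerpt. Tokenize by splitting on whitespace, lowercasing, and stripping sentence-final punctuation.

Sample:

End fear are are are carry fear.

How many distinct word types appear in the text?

4

Distinct types: {are, carry, end, fear}
V = 4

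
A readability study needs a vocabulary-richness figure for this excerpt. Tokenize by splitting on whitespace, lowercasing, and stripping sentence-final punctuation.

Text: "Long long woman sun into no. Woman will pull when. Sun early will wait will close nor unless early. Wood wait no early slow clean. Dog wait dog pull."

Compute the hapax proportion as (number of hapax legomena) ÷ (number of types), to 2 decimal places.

0.47

Frequencies: will:3, early:3, wait:3, long:2, woman:2, sun:2, no:2, pull:2, dog:2, into:1, when:1, close:1, nor:1, unless:1, wood:1, slow:1, clean:1
Hapax count = 8; type count = 17.
Ratio = 8 / 17 = 0.47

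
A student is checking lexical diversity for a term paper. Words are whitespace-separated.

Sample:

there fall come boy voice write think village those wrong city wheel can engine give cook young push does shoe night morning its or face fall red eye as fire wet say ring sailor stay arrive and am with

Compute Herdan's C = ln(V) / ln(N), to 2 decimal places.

0.99

N = 39, V = 38.
ln(V) = 3.637586, ln(N) = 3.663562
C = 3.637586 / 3.663562 = 0.99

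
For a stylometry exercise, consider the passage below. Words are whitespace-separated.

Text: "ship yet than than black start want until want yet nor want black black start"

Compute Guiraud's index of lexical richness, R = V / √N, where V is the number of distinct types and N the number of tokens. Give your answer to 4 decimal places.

2.0656

N = 15, V = 8.
√N = 3.872983
R = 8 / 3.872983 = 2.0656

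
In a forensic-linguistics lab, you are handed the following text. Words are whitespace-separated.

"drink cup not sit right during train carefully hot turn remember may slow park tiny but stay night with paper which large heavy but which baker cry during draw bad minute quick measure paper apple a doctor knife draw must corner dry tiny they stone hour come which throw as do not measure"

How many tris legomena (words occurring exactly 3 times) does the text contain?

1

Frequencies: which:3, not:2, during:2, tiny:2, but:2, paper:2, draw:2, measure:2, drink:1, cup:1, sit:1, right:1, train:1, carefully:1, hot:1, turn:1, remember:1, may:1, slow:1, park:1, … (24 more, each freq 1)
Words with frequency 3: which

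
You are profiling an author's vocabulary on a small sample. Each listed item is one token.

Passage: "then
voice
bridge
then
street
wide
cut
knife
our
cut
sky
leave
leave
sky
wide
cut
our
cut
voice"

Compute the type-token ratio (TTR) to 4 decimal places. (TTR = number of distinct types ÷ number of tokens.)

0.5263

N = 19 tokens, V = 10 types.
TTR = V / N = 10 / 19 = 0.5263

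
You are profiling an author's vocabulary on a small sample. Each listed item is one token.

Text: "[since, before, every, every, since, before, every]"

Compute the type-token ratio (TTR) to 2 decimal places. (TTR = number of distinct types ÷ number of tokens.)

N = 7 tokens, V = 3 types.
TTR = V / N = 3 / 7 = 0.43

0.43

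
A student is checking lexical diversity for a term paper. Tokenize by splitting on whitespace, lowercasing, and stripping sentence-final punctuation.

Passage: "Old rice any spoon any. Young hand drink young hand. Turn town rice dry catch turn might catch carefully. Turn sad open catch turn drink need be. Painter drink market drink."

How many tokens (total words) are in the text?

Tokens: old, rice, any, spoon, any, young, hand, drink, young, hand, turn, town, rice, dry, catch, turn, might, catch, carefully, turn, sad, open, catch, turn, drink, need, be, painter, drink, market, drink
N = 31

31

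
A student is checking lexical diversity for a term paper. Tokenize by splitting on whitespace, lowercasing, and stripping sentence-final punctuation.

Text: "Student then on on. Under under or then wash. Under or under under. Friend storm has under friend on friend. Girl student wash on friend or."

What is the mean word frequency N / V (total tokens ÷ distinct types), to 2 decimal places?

2.60

N = 26 tokens, V = 10 types.
Mean frequency = N / V = 26 / 10 = 2.60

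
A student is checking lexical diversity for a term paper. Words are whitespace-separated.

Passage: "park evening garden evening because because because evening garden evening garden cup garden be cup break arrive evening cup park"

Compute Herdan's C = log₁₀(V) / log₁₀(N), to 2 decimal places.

0.69

N = 20, V = 8.
log₁₀(V) = 0.903090, log₁₀(N) = 1.301030
C = 0.903090 / 1.301030 = 0.69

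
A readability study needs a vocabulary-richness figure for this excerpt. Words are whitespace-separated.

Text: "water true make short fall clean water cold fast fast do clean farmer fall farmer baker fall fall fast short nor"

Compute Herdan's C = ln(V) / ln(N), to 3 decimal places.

N = 21, V = 12.
ln(V) = 2.484907, ln(N) = 3.044522
C = 2.484907 / 3.044522 = 0.816

0.816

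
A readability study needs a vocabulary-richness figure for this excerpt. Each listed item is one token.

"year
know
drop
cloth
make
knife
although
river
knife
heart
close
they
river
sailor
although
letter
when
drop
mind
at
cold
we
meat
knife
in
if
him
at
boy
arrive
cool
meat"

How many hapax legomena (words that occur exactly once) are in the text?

19

Frequencies: knife:3, drop:2, although:2, river:2, at:2, meat:2, year:1, know:1, cloth:1, make:1, heart:1, close:1, they:1, sailor:1, letter:1, when:1, mind:1, cold:1, we:1, in:1, … (5 more, each freq 1)
Hapax (freq=1): arrive, boy, close, cloth, cold, cool, heart, him, if, in, know, letter, make, mind, sailor, they, we, when, year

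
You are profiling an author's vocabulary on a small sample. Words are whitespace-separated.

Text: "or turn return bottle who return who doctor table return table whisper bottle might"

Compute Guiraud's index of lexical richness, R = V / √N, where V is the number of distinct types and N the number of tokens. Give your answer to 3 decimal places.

2.405

N = 14, V = 9.
√N = 3.741657
R = 9 / 3.741657 = 2.405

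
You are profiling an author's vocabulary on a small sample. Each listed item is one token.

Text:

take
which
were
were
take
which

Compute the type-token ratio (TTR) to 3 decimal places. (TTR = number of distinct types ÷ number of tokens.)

0.500

N = 6 tokens, V = 3 types.
TTR = V / N = 3 / 6 = 0.500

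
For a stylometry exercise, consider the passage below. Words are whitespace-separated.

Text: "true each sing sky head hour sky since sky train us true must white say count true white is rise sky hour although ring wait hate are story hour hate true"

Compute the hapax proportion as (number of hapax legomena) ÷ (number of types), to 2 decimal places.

Frequencies: true:4, sky:4, hour:3, white:2, hate:2, each:1, sing:1, head:1, since:1, train:1, us:1, must:1, say:1, count:1, is:1, rise:1, although:1, ring:1, wait:1, are:1, … (1 more, each freq 1)
Hapax count = 16; type count = 21.
Ratio = 16 / 21 = 0.76

0.76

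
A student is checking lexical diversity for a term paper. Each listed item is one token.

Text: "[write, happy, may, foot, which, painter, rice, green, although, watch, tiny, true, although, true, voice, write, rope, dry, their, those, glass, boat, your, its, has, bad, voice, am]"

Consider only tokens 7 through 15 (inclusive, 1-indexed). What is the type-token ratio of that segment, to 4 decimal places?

Segment tokens 7–15: rice, green, although, watch, tiny, true, although, true, voice
Segment N = 9, segment V = 7.
TTR = 7 / 9 = 0.7778

0.7778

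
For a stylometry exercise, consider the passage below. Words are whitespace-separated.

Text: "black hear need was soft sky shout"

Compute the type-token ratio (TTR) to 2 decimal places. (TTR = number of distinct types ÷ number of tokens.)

1.00

N = 7 tokens, V = 7 types.
TTR = V / N = 7 / 7 = 1.00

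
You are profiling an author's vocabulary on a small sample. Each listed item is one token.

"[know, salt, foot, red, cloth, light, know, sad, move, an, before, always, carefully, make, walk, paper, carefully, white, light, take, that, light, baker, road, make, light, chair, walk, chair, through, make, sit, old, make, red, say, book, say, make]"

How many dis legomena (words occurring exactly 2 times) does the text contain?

6

Frequencies: make:5, light:4, know:2, red:2, carefully:2, walk:2, chair:2, say:2, salt:1, foot:1, cloth:1, sad:1, move:1, an:1, before:1, always:1, paper:1, white:1, take:1, that:1, … (6 more, each freq 1)
Words with frequency 2: carefully, chair, know, red, say, walk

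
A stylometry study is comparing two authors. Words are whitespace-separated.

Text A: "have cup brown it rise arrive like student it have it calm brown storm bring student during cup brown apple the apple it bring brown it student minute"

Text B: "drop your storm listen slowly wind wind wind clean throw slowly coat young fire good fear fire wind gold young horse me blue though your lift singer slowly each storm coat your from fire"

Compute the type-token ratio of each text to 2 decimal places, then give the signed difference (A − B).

-0.11

TTR(A) = 15/28 = 0.54
TTR(B) = 22/34 = 0.65
Difference = 0.54 − 0.65 = -0.11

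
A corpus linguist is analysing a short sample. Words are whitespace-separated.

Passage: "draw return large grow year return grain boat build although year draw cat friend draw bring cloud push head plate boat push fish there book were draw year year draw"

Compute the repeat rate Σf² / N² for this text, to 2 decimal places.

Frequencies: draw:5, year:4, return:2, boat:2, push:2, large:1, grow:1, grain:1, build:1, although:1, cat:1, friend:1, bring:1, cloud:1, head:1, plate:1, fish:1, there:1, book:1, were:1
Σf² = 68; N² = 900
Repeat rate = 68 / 900 = 0.08

0.08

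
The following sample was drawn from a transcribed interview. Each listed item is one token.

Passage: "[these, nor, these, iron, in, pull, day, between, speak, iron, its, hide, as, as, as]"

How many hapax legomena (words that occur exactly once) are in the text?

8

Frequencies: as:3, these:2, iron:2, nor:1, in:1, pull:1, day:1, between:1, speak:1, its:1, hide:1
Hapax (freq=1): between, day, hide, in, its, nor, pull, speak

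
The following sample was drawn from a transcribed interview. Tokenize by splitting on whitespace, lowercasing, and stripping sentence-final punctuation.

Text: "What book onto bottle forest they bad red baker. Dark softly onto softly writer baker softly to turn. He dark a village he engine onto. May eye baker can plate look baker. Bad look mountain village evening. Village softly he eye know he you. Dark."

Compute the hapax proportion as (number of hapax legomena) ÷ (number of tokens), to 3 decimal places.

0.400

Frequencies: baker:4, softly:4, he:4, onto:3, dark:3, village:3, bad:2, eye:2, look:2, what:1, book:1, bottle:1, forest:1, they:1, red:1, writer:1, to:1, turn:1, a:1, engine:1, … (7 more, each freq 1)
Hapax count = 18; token count = 45.
Ratio = 18 / 45 = 0.400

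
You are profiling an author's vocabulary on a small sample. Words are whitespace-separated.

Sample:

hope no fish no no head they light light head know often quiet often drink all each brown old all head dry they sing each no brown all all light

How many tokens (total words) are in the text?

Tokens: hope, no, fish, no, no, head, they, light, light, head, know, often, quiet, often, drink, all, each, brown, old, all, head, dry, they, sing, each, no, brown, all, all, light
N = 30

30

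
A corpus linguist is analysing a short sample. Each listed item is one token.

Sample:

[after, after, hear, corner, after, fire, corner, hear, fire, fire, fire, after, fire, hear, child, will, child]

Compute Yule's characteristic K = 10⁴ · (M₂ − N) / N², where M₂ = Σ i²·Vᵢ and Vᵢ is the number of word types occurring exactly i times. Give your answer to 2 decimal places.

Frequencies: fire:5, after:4, hear:3, corner:2, child:2, will:1
N = 17. Frequency spectrum: V_1=1, V_2=2, V_3=1, V_4=1, V_5=1
M₂ = 1²·1 + 2²·2 + 3²·1 + 4²·1 + 5²·1 = 59
K = 10000 × (59 − 17) / 17² = 1453.29

1453.29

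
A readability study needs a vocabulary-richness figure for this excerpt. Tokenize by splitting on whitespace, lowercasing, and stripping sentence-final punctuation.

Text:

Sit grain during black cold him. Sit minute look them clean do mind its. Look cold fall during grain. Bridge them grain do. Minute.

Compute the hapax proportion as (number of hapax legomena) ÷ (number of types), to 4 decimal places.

0.4667

Frequencies: grain:3, sit:2, during:2, cold:2, minute:2, look:2, them:2, do:2, black:1, him:1, clean:1, mind:1, its:1, fall:1, bridge:1
Hapax count = 7; type count = 15.
Ratio = 7 / 15 = 0.4667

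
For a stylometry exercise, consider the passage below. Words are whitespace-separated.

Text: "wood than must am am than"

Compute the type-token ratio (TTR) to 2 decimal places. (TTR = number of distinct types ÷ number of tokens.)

N = 6 tokens, V = 4 types.
TTR = V / N = 4 / 6 = 0.67

0.67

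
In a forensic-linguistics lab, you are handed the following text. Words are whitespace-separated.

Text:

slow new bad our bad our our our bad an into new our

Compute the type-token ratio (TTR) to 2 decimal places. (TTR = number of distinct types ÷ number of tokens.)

N = 13 tokens, V = 6 types.
TTR = V / N = 6 / 13 = 0.46

0.46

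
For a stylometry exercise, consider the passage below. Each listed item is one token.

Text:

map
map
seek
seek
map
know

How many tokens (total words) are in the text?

Tokens: map, map, seek, seek, map, know
N = 6

6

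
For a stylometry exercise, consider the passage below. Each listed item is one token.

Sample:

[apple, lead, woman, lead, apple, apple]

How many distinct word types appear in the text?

3

Distinct types: {apple, lead, woman}
V = 3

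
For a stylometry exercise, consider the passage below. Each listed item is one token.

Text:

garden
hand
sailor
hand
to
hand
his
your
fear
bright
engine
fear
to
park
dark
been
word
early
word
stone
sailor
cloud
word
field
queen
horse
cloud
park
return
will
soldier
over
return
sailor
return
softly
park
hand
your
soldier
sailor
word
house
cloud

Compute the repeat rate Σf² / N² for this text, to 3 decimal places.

Frequencies: hand:4, sailor:4, word:4, park:3, cloud:3, return:3, to:2, your:2, fear:2, soldier:2, garden:1, his:1, bright:1, engine:1, dark:1, been:1, early:1, stone:1, field:1, queen:1, … (5 more, each freq 1)
Σf² = 106; N² = 1936
Repeat rate = 106 / 1936 = 0.055

0.055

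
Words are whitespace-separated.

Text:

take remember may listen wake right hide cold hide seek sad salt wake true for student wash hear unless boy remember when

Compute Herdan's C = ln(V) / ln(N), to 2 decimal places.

N = 22, V = 19.
ln(V) = 2.944439, ln(N) = 3.091042
C = 2.944439 / 3.091042 = 0.95

0.95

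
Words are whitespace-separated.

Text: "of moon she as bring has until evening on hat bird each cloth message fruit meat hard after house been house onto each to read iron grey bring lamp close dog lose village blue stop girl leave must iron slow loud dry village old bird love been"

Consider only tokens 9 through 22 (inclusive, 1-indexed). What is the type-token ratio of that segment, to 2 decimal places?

Segment tokens 9–22: on, hat, bird, each, cloth, message, fruit, meat, hard, after, house, been, house, onto
Segment N = 14, segment V = 13.
TTR = 13 / 14 = 0.93

0.93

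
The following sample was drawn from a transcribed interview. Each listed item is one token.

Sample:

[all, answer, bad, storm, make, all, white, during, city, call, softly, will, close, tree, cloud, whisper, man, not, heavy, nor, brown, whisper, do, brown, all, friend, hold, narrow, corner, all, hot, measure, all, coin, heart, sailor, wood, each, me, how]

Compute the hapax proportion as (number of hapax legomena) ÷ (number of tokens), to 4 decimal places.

Frequencies: all:5, whisper:2, brown:2, answer:1, bad:1, storm:1, make:1, white:1, during:1, city:1, call:1, softly:1, will:1, close:1, tree:1, cloud:1, man:1, not:1, heavy:1, nor:1, … (14 more, each freq 1)
Hapax count = 31; token count = 40.
Ratio = 31 / 40 = 0.7750

0.7750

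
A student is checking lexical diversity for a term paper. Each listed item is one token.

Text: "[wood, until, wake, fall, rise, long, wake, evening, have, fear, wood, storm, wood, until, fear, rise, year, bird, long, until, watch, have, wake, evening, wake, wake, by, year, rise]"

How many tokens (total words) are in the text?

Tokens: wood, until, wake, fall, rise, long, wake, evening, have, fear, wood, storm, wood, until, fear, rise, year, bird, long, until, watch, have, wake, evening, wake, wake, by, year, rise
N = 29

29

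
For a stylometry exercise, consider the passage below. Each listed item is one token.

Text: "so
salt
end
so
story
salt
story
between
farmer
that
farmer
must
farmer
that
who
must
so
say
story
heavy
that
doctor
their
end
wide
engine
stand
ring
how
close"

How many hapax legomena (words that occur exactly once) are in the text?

Frequencies: so:3, story:3, farmer:3, that:3, salt:2, end:2, must:2, between:1, who:1, say:1, heavy:1, doctor:1, their:1, wide:1, engine:1, stand:1, ring:1, how:1, close:1
Hapax (freq=1): between, close, doctor, engine, heavy, how, ring, say, stand, their, who, wide

12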